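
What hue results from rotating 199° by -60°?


New hue = (H + rotation) mod 360
New hue = (199 -60) mod 360
= 139 mod 360
= 139°


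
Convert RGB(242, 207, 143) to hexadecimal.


R = 242 → F2 (hex)
G = 207 → CF (hex)
B = 143 → 8F (hex)
Hex = #F2CF8F


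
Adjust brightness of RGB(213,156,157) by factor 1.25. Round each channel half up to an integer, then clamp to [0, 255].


Multiply each channel by 1.25, round half up, clamp to [0, 255]
R: 213×1.25 = 266.25 → round → 266 → clamp → 255
G: 156×1.25 = 195
B: 157×1.25 = 196.25 → round → 196
= RGB(255, 195, 196)


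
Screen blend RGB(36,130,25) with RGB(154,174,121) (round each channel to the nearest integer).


Screen: C = 255 - (255-A)×(255-B)/255, rounded to nearest integer
R: 255 - (255-36)×(255-154)/255 = 255 - 22119/255 ≈ 255 - 86.741 = 168.259 → 168
G: 255 - (255-130)×(255-174)/255 = 255 - 10125/255 ≈ 255 - 39.706 = 215.294 → 215
B: 255 - (255-25)×(255-121)/255 = 255 - 30820/255 ≈ 255 - 120.863 = 134.137 → 134
= RGB(168, 215, 134)


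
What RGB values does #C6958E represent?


C6 → 198 (R)
95 → 149 (G)
8E → 142 (B)
= RGB(198, 149, 142)


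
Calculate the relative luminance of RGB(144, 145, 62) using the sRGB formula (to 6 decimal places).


Linearize each channel (sRGB transfer function): c = v/255; c_lin = c/12.92 if c ≤ 0.04045, else ((c+0.055)/1.055)^2.4
  R: 144/255 ≈ 0.564706 > 0.04045 → ((0.564706+0.055)/1.055)^2.4 ≈ 0.278894
  G: 145/255 ≈ 0.568627 > 0.04045 → ((0.568627+0.055)/1.055)^2.4 ≈ 0.283149
  B: 62/255 ≈ 0.243137 > 0.04045 → ((0.243137+0.055)/1.055)^2.4 ≈ 0.048172
R_lin = 0.278894, G_lin = 0.283149, B_lin = 0.048172
L = 0.2126×R + 0.7152×G + 0.0722×B
L = 0.2126×0.278894 + 0.7152×0.283149 + 0.0722×0.048172
L ≈ 0.265279


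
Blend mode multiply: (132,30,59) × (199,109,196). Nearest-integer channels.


Multiply: C = A×B/255, rounded to nearest integer
R: 132×199/255 = 26268/255 ≈ 103.012 → 103
G: 30×109/255 = 3270/255 ≈ 12.824 → 13
B: 59×196/255 = 11564/255 ≈ 45.349 → 45
= RGB(103, 13, 45)


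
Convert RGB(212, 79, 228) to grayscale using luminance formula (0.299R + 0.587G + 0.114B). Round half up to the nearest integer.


Gray = 0.299×R + 0.587×G + 0.114×B
Gray = 0.299×212 + 0.587×79 + 0.114×228
Gray = 63.388 + 46.373 + 25.992
Gray = 135.753 → round half up → 136
Gray = 136


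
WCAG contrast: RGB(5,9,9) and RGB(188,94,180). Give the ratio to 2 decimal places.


Linearize each sRGB channel c=v/255: c/12.92 if c ≤ 0.04045 else ((c+0.055)/1.055)^2.4
L = 0.2126×R_lin + 0.7152×G_lin + 0.0722×B_lin
Color 1 (5,9,9):
  R=5: 5/255≈0.0196 ≤ 0.04045 → 0.0196/12.92 ≈ 0.00152
  G=9: 9/255≈0.0353 ≤ 0.04045 → 0.0353/12.92 ≈ 0.00273
  B=9: 9/255≈0.0353 ≤ 0.04045 → 0.0353/12.92 ≈ 0.00273
  L1 = 0.2126×0.00152 + 0.7152×0.00273 + 0.0722×0.00273 ≈ 0.00247
Color 2 (188,94,180):
  R=188: 188/255≈0.7373 > 0.04045 → ((0.7373+0.055)/1.055)^2.4 ≈ 0.50289
  G=94: 94/255≈0.3686 > 0.04045 → ((0.3686+0.055)/1.055)^2.4 ≈ 0.11193
  B=180: 180/255≈0.7059 > 0.04045 → ((0.7059+0.055)/1.055)^2.4 ≈ 0.45641
  L2 = 0.2126×0.50289 + 0.7152×0.11193 + 0.0722×0.45641 ≈ 0.21992
Lighter = 0.21992, Darker = 0.00247
Ratio = (L_lighter + 0.05) / (L_darker + 0.05)
Ratio = (0.21992 + 0.05) / (0.00247 + 0.05) = 0.26992 / 0.05247 ≈ 5.1439
Ratio ≈ 5.14:1


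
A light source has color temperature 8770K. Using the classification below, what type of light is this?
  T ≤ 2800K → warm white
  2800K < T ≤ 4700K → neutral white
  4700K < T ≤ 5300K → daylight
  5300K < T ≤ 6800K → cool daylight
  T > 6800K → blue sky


Temperature: 8770K
8770K > 6800K → blue sky
Classification: blue sky


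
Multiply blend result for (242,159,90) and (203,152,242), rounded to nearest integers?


Multiply: C = A×B/255, rounded to nearest integer
R: 242×203/255 = 49126/255 ≈ 192.651 → 193
G: 159×152/255 = 24168/255 ≈ 94.776 → 95
B: 90×242/255 = 21780/255 ≈ 85.412 → 85
= RGB(193, 95, 85)


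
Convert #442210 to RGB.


44 → 68 (R)
22 → 34 (G)
10 → 16 (B)
= RGB(68, 34, 16)


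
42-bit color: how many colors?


Colors = 2^bits = 2^42
= 4,398,046,511,104 colors


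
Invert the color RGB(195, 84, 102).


Invert: (255-R, 255-G, 255-B)
R: 255-195 = 60
G: 255-84 = 171
B: 255-102 = 153
= RGB(60, 171, 153)


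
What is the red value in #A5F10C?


Color: #A5F10C
R = A5 = 165
G = F1 = 241
B = 0C = 12
Red = 165


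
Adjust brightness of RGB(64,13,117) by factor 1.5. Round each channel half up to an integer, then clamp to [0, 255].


Multiply each channel by 1.5, round half up, clamp to [0, 255]
R: 64×1.5 = 96
G: 13×1.5 = 19.5 → round → 20
B: 117×1.5 = 175.5 → round → 176
= RGB(96, 20, 176)


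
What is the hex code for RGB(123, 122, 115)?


R = 123 → 7B (hex)
G = 122 → 7A (hex)
B = 115 → 73 (hex)
Hex = #7B7A73


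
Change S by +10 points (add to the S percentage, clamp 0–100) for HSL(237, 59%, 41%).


Original S = 59%
Adjustment = +10 percentage points
New S = 59 + (10) = 69
Clamp to [0, 100] → 69
= HSL(237°, 69%, 41%)


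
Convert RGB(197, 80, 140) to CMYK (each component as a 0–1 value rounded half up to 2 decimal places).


R'=197/255≈0.7725, G'=80/255≈0.3137, B'=140/255≈0.5490
K = 1 - max(R',G',B') = 1 - 197/255 = 58/255 = 0.22745… → 0.23
(1-R'-K)/(1-K) simplifies to (max-R)/max with max = 197:
C = (197-197)/197 = 0/197 = 0 → 0.00
M = (197-80)/197 = 117/197 = 0.59390… → 0.59
Y = (197-140)/197 = 57/197 = 0.28934… → 0.29
= CMYK(0.00, 0.59, 0.29, 0.23)


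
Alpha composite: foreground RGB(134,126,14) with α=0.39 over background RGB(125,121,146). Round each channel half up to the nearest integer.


C = α×F + (1-α)×B, with 1-α = 0.61
R: 0.39×134 + 0.61×125 = 52.26 + 76.25 = 128.51 → 129
G: 0.39×126 + 0.61×121 = 49.14 + 73.81 = 122.95 → 123
B: 0.39×14 + 0.61×146 = 5.46 + 89.06 = 94.52 → 95
= RGB(129, 123, 95)


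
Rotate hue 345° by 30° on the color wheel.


New hue = (H + rotation) mod 360
New hue = (345 + 30) mod 360
= 375 mod 360
= 15°


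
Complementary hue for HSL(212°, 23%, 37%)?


Complement = opposite side of color wheel = hue + 180°
H' = (212 + 180) mod 360 = 32°
S and L unchanged.
= HSL(32°, 23%, 37%)


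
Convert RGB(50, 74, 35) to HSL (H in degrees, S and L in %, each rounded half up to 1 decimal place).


Normalize: R'=50/255≈0.1961, G'=74/255≈0.2902, B'=35/255≈0.1373
Max=74/255, Min=35/255, Δ=Max-Min=39/255
L = (Max+Min)/2 = (74+35)/510 = 109/510 = 0.21372… → L = 21.4%
L ≤ 0.5 → S = Δ/(Max+Min) = 39/(74+35) = 39/109 = 0.35779… → S = 35.8%
(the 1/255 factors cancel in S and H, so raw channel differences can be used)
Max is G' → H = 60 × ((B-R)/Δ + 2) = 60 × ((35-50)/39 + 2)
  -15/39 + 2 = -0.3846… + 2 = 1.6153…
  H = 60 × 1.6153… = 96.923…° → H = 96.9°
= HSL(96.9°, 35.8%, 21.4%)


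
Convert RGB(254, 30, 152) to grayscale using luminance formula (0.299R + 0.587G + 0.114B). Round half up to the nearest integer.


Gray = 0.299×R + 0.587×G + 0.114×B
Gray = 0.299×254 + 0.587×30 + 0.114×152
Gray = 75.946 + 17.610 + 17.328
Gray = 110.884 → round half up → 111
Gray = 111


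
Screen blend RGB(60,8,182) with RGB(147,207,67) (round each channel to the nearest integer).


Screen: C = 255 - (255-A)×(255-B)/255, rounded to nearest integer
R: 255 - (255-60)×(255-147)/255 = 255 - 21060/255 ≈ 255 - 82.588 = 172.412 → 172
G: 255 - (255-8)×(255-207)/255 = 255 - 11856/255 ≈ 255 - 46.494 = 208.506 → 209
B: 255 - (255-182)×(255-67)/255 = 255 - 13724/255 ≈ 255 - 53.820 = 201.180 → 201
= RGB(172, 209, 201)


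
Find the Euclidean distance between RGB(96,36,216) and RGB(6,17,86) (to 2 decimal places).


d = √[(R₁-R₂)² + (G₁-G₂)² + (B₁-B₂)²]
d = √[(96-6)² + (36-17)² + (216-86)²]
d = √[8100 + 361 + 16900]
d = √25361
d ≈ 159.25


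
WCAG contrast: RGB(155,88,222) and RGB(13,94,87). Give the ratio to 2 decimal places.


Linearize each sRGB channel c=v/255: c/12.92 if c ≤ 0.04045 else ((c+0.055)/1.055)^2.4
L = 0.2126×R_lin + 0.7152×G_lin + 0.0722×B_lin
Color 1 (155,88,222):
  R=155: 155/255≈0.6078 > 0.04045 → ((0.6078+0.055)/1.055)^2.4 ≈ 0.32778
  G=88: 88/255≈0.3451 > 0.04045 → ((0.3451+0.055)/1.055)^2.4 ≈ 0.09759
  B=222: 222/255≈0.8706 > 0.04045 → ((0.8706+0.055)/1.055)^2.4 ≈ 0.73046
  L1 = 0.2126×0.32778 + 0.7152×0.09759 + 0.0722×0.73046 ≈ 0.19222
Color 2 (13,94,87):
  R=13: 13/255≈0.0510 > 0.04045 → ((0.0510+0.055)/1.055)^2.4 ≈ 0.00402
  G=94: 94/255≈0.3686 > 0.04045 → ((0.3686+0.055)/1.055)^2.4 ≈ 0.11193
  B=87: 87/255≈0.3412 > 0.04045 → ((0.3412+0.055)/1.055)^2.4 ≈ 0.09531
  L2 = 0.2126×0.00402 + 0.7152×0.11193 + 0.0722×0.09531 ≈ 0.08779
Lighter = 0.19222, Darker = 0.08779
Ratio = (L_lighter + 0.05) / (L_darker + 0.05)
Ratio = (0.19222 + 0.05) / (0.08779 + 0.05) = 0.24222 / 0.13779 ≈ 1.7579
Ratio ≈ 1.76:1


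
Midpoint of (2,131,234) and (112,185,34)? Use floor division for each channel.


Midpoint: each channel = ⌊(C₁+C₂)/2⌋
R: ⌊(2+112)/2⌋ = 57
G: ⌊(131+185)/2⌋ = 158
B: ⌊(234+34)/2⌋ = 134
= RGB(57, 158, 134)


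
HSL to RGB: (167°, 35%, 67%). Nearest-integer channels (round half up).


H=167°, S=0.35, L=0.67
C = (1-|2L-1|)×S = (1-|0.34|)×0.35 = 0.231
H' = H/60 = 167/60 ≈ 2.7833; X = C×(1-|H' mod 2 - 1|) = 0.18095
m = L - C/2 = 0.67 - 0.1155 = 0.5545
Sector ⌊H'⌋ = 2 → (R',G',B') = (0.0, 0.231, 0.18095)
RGB = ((R'+m)×255, (G'+m)×255, (B'+m)×255) = (141.3975, 200.3025, 187.53975)
Round half up → RGB(141, 200, 188)


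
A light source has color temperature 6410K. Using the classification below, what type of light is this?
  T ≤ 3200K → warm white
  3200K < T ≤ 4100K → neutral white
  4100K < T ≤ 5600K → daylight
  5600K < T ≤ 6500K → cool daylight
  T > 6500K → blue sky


Temperature: 6410K
5600K < 6410K ≤ 6500K → cool daylight
Classification: cool daylight


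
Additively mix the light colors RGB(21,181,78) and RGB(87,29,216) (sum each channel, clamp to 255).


Additive: each channel = min(255, C₁+C₂)
R: 21+87 = 108 → 108
G: 181+29 = 210 → 210
B: 78+216 = 294 → 255
= RGB(108, 210, 255)


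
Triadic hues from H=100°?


Triadic: equally spaced at 120° intervals
H1 = 100°
H2 = (100 + 120) mod 360 = 220°
H3 = (100 + 240) mod 360 = 340°
Triadic = 100°, 220°, 340°


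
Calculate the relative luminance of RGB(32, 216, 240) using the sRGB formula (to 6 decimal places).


Linearize each channel (sRGB transfer function): c = v/255; c_lin = c/12.92 if c ≤ 0.04045, else ((c+0.055)/1.055)^2.4
  R: 32/255 ≈ 0.125490 > 0.04045 → ((0.125490+0.055)/1.055)^2.4 ≈ 0.014444
  G: 216/255 ≈ 0.847059 > 0.04045 → ((0.847059+0.055)/1.055)^2.4 ≈ 0.686685
  B: 240/255 ≈ 0.941176 > 0.04045 → ((0.941176+0.055)/1.055)^2.4 ≈ 0.871367
R_lin = 0.014444, G_lin = 0.686685, B_lin = 0.871367
L = 0.2126×R + 0.7152×G + 0.0722×B
L = 0.2126×0.014444 + 0.7152×0.686685 + 0.0722×0.871367
L ≈ 0.557101


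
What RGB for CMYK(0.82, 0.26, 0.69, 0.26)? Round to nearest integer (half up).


R = 255 × (1-C) × (1-K) = 255 × 0.18 × 0.74 = 33.966 → 34
G = 255 × (1-M) × (1-K) = 255 × 0.74 × 0.74 = 139.638 → 140
B = 255 × (1-Y) × (1-K) = 255 × 0.31 × 0.74 = 58.497 → 58
= RGB(34, 140, 58)


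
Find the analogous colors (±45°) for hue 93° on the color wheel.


Base hue: 93°
Left analog: (93 - 45) mod 360 = 48°
Right analog: (93 + 45) mod 360 = 138°
Analogous hues = 48° and 138°


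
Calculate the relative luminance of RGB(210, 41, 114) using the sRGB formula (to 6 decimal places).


Linearize each channel (sRGB transfer function): c = v/255; c_lin = c/12.92 if c ≤ 0.04045, else ((c+0.055)/1.055)^2.4
  R: 210/255 ≈ 0.823529 > 0.04045 → ((0.823529+0.055)/1.055)^2.4 ≈ 0.644480
  G: 41/255 ≈ 0.160784 > 0.04045 → ((0.160784+0.055)/1.055)^2.4 ≈ 0.022174
  B: 114/255 ≈ 0.447059 > 0.04045 → ((0.447059+0.055)/1.055)^2.4 ≈ 0.168269
R_lin = 0.644480, G_lin = 0.022174, B_lin = 0.168269
L = 0.2126×R + 0.7152×G + 0.0722×B
L = 0.2126×0.644480 + 0.7152×0.022174 + 0.0722×0.168269
L ≈ 0.165024


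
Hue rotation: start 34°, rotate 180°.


New hue = (H + rotation) mod 360
New hue = (34 + 180) mod 360
= 214 mod 360
= 214°


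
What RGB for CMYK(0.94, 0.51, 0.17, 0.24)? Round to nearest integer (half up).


R = 255 × (1-C) × (1-K) = 255 × 0.06 × 0.76 = 11.628 → 12
G = 255 × (1-M) × (1-K) = 255 × 0.49 × 0.76 = 94.962 → 95
B = 255 × (1-Y) × (1-K) = 255 × 0.83 × 0.76 = 160.854 → 161
= RGB(12, 95, 161)


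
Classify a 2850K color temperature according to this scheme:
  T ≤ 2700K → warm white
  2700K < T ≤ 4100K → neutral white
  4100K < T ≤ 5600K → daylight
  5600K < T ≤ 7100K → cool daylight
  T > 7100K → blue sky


Temperature: 2850K
2700K < 2850K ≤ 4100K → neutral white
Classification: neutral white


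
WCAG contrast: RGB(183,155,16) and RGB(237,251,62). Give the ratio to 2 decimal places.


Linearize each sRGB channel c=v/255: c/12.92 if c ≤ 0.04045 else ((c+0.055)/1.055)^2.4
L = 0.2126×R_lin + 0.7152×G_lin + 0.0722×B_lin
Color 1 (183,155,16):
  R=183: 183/255≈0.7176 > 0.04045 → ((0.7176+0.055)/1.055)^2.4 ≈ 0.47353
  G=155: 155/255≈0.6078 > 0.04045 → ((0.6078+0.055)/1.055)^2.4 ≈ 0.32778
  B=16: 16/255≈0.0627 > 0.04045 → ((0.0627+0.055)/1.055)^2.4 ≈ 0.00518
  L1 = 0.2126×0.47353 + 0.7152×0.32778 + 0.0722×0.00518 ≈ 0.33547
Color 2 (237,251,62):
  R=237: 237/255≈0.9294 > 0.04045 → ((0.9294+0.055)/1.055)^2.4 ≈ 0.84687
  G=251: 251/255≈0.9843 > 0.04045 → ((0.9843+0.055)/1.055)^2.4 ≈ 0.96469
  B=62: 62/255≈0.2431 > 0.04045 → ((0.2431+0.055)/1.055)^2.4 ≈ 0.04817
  L2 = 0.2126×0.84687 + 0.7152×0.96469 + 0.0722×0.04817 ≈ 0.87347
Lighter = 0.87347, Darker = 0.33547
Ratio = (L_lighter + 0.05) / (L_darker + 0.05)
Ratio = (0.87347 + 0.05) / (0.33547 + 0.05) = 0.92347 / 0.38547 ≈ 2.3957
Ratio ≈ 2.40:1


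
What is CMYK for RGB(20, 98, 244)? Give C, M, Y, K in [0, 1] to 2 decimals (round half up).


R'=20/255≈0.0784, G'=98/255≈0.3843, B'=244/255≈0.9569
K = 1 - max(R',G',B') = 1 - 244/255 = 11/255 = 0.04313… → 0.04
(1-R'-K)/(1-K) simplifies to (max-R)/max with max = 244:
C = (244-20)/244 = 224/244 = 0.91803… → 0.92
M = (244-98)/244 = 146/244 = 0.59836… → 0.60
Y = (244-244)/244 = 0/244 = 0 → 0.00
= CMYK(0.92, 0.60, 0.00, 0.04)


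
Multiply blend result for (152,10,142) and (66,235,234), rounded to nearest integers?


Multiply: C = A×B/255, rounded to nearest integer
R: 152×66/255 = 10032/255 ≈ 39.341 → 39
G: 10×235/255 = 2350/255 ≈ 9.216 → 9
B: 142×234/255 = 33228/255 ≈ 130.306 → 130
= RGB(39, 9, 130)


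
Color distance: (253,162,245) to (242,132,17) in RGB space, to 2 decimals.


d = √[(R₁-R₂)² + (G₁-G₂)² + (B₁-B₂)²]
d = √[(253-242)² + (162-132)² + (245-17)²]
d = √[121 + 900 + 51984]
d = √53005
d ≈ 230.23


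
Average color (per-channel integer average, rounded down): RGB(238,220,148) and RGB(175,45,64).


Midpoint: each channel = ⌊(C₁+C₂)/2⌋
R: ⌊(238+175)/2⌋ = 206
G: ⌊(220+45)/2⌋ = 132
B: ⌊(148+64)/2⌋ = 106
= RGB(206, 132, 106)


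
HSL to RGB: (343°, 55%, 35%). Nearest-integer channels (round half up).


H=343°, S=0.55, L=0.35
C = (1-|2L-1|)×S = (1-|-0.30|)×0.55 = 0.385
H' = H/60 = 343/60 ≈ 5.7167; X = C×(1-|H' mod 2 - 1|) ≈ 0.1091
m = L - C/2 = 0.35 - 0.1925 = 0.1575
Sector ⌊H'⌋ = 5 → (R',G',B') = (0.385, 0.0, ≈0.1091)
RGB = ((R'+m)×255, (G'+m)×255, (B'+m)×255) = (138.3375, 40.1625, 67.97875)
Round half up → RGB(138, 40, 68)


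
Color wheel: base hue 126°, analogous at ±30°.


Base hue: 126°
Left analog: (126 - 30) mod 360 = 96°
Right analog: (126 + 30) mod 360 = 156°
Analogous hues = 96° and 156°


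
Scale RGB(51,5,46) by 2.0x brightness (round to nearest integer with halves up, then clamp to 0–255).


Multiply each channel by 2.0, round half up, clamp to [0, 255]
R: 51×2.0 = 102
G: 5×2.0 = 10
B: 46×2.0 = 92
= RGB(102, 10, 92)


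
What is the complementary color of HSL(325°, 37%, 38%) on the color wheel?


Complement = opposite side of color wheel = hue + 180°
H' = (325 + 180) mod 360 = 145°
S and L unchanged.
= HSL(145°, 37%, 38%)


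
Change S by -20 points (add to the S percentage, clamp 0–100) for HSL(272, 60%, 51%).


Original S = 60%
Adjustment = -20 percentage points
New S = 60 + (-20) = 40
Clamp to [0, 100] → 40
= HSL(272°, 40%, 51%)


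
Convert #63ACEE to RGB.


63 → 99 (R)
AC → 172 (G)
EE → 238 (B)
= RGB(99, 172, 238)


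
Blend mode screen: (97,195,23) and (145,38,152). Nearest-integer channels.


Screen: C = 255 - (255-A)×(255-B)/255, rounded to nearest integer
R: 255 - (255-97)×(255-145)/255 = 255 - 17380/255 ≈ 255 - 68.157 = 186.843 → 187
G: 255 - (255-195)×(255-38)/255 = 255 - 13020/255 ≈ 255 - 51.059 = 203.941 → 204
B: 255 - (255-23)×(255-152)/255 = 255 - 23896/255 ≈ 255 - 93.710 = 161.290 → 161
= RGB(187, 204, 161)


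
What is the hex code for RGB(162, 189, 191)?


R = 162 → A2 (hex)
G = 189 → BD (hex)
B = 191 → BF (hex)
Hex = #A2BDBF


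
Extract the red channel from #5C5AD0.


Color: #5C5AD0
R = 5C = 92
G = 5A = 90
B = D0 = 208
Red = 92


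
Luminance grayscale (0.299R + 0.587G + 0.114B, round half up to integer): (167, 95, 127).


Gray = 0.299×R + 0.587×G + 0.114×B
Gray = 0.299×167 + 0.587×95 + 0.114×127
Gray = 49.933 + 55.765 + 14.478
Gray = 120.176 → round half up → 120
Gray = 120


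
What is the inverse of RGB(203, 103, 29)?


Invert: (255-R, 255-G, 255-B)
R: 255-203 = 52
G: 255-103 = 152
B: 255-29 = 226
= RGB(52, 152, 226)


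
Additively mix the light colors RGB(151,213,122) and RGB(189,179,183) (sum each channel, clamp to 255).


Additive: each channel = min(255, C₁+C₂)
R: 151+189 = 340 → 255
G: 213+179 = 392 → 255
B: 122+183 = 305 → 255
= RGB(255, 255, 255)


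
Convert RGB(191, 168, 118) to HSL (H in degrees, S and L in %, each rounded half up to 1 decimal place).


Normalize: R'=191/255≈0.7490, G'=168/255≈0.6588, B'=118/255≈0.4627
Max=191/255, Min=118/255, Δ=Max-Min=73/255
L = (Max+Min)/2 = (191+118)/510 = 309/510 = 0.60588… → L = 60.6%
L > 0.5 → S = Δ/(2-Max-Min) = 73/(510-191-118) = 73/201 = 0.36318… → S = 36.3%
(the 1/255 factors cancel in S and H, so raw channel differences can be used)
Max is R' → H = 60 × (((G-B)/Δ) mod 6) = 60 × (((168-118)/73) mod 6)
  50/73 = 0.6849…
  H = 60 × 0.6849… = 41.095…° → H = 41.1°
= HSL(41.1°, 36.3%, 60.6%)


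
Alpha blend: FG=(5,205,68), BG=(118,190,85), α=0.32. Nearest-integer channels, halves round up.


C = α×F + (1-α)×B, with 1-α = 0.68
R: 0.32×5 + 0.68×118 = 1.60 + 80.24 = 81.84 → 82
G: 0.32×205 + 0.68×190 = 65.60 + 129.20 = 194.80 → 195
B: 0.32×68 + 0.68×85 = 21.76 + 57.80 = 79.56 → 80
= RGB(82, 195, 80)


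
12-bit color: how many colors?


Colors = 2^bits = 2^12
= 4,096 colors


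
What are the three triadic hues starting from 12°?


Triadic: equally spaced at 120° intervals
H1 = 12°
H2 = (12 + 120) mod 360 = 132°
H3 = (12 + 240) mod 360 = 252°
Triadic = 12°, 132°, 252°


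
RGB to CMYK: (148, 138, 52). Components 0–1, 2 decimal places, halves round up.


R'=148/255≈0.5804, G'=138/255≈0.5412, B'=52/255≈0.2039
K = 1 - max(R',G',B') = 1 - 148/255 = 107/255 = 0.41960… → 0.42
(1-R'-K)/(1-K) simplifies to (max-R)/max with max = 148:
C = (148-148)/148 = 0/148 = 0 → 0.00
M = (148-138)/148 = 10/148 = 0.06756… → 0.07
Y = (148-52)/148 = 96/148 = 0.64864… → 0.65
= CMYK(0.00, 0.07, 0.65, 0.42)


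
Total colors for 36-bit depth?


Colors = 2^bits = 2^36
= 68,719,476,736 colors


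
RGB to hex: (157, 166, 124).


R = 157 → 9D (hex)
G = 166 → A6 (hex)
B = 124 → 7C (hex)
Hex = #9DA67C


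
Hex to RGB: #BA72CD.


BA → 186 (R)
72 → 114 (G)
CD → 205 (B)
= RGB(186, 114, 205)


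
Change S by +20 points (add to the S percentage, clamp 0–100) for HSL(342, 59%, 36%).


Original S = 59%
Adjustment = +20 percentage points
New S = 59 + (20) = 79
Clamp to [0, 100] → 79
= HSL(342°, 79%, 36%)


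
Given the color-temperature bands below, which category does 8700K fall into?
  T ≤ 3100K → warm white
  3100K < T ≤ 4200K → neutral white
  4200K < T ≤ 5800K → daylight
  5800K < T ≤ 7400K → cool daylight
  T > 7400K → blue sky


Temperature: 8700K
8700K > 7400K → blue sky
Classification: blue sky


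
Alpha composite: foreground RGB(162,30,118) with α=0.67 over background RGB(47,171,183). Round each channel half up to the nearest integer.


C = α×F + (1-α)×B, with 1-α = 0.33
R: 0.67×162 + 0.33×47 = 108.54 + 15.51 = 124.05 → 124
G: 0.67×30 + 0.33×171 = 20.10 + 56.43 = 76.53 → 77
B: 0.67×118 + 0.33×183 = 79.06 + 60.39 = 139.45 → 139
= RGB(124, 77, 139)


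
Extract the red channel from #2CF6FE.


Color: #2CF6FE
R = 2C = 44
G = F6 = 246
B = FE = 254
Red = 44


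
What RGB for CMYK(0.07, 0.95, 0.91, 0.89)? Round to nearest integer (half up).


R = 255 × (1-C) × (1-K) = 255 × 0.93 × 0.11 = 26.0865 → 26
G = 255 × (1-M) × (1-K) = 255 × 0.05 × 0.11 = 1.4025 → 1
B = 255 × (1-Y) × (1-K) = 255 × 0.09 × 0.11 = 2.5245 → 3
= RGB(26, 1, 3)


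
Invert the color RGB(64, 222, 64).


Invert: (255-R, 255-G, 255-B)
R: 255-64 = 191
G: 255-222 = 33
B: 255-64 = 191
= RGB(191, 33, 191)


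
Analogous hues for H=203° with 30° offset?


Base hue: 203°
Left analog: (203 - 30) mod 360 = 173°
Right analog: (203 + 30) mod 360 = 233°
Analogous hues = 173° and 233°


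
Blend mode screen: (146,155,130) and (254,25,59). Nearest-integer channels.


Screen: C = 255 - (255-A)×(255-B)/255, rounded to nearest integer
R: 255 - (255-146)×(255-254)/255 = 255 - 109/255 ≈ 255 - 0.427 = 254.573 → 255
G: 255 - (255-155)×(255-25)/255 = 255 - 23000/255 ≈ 255 - 90.196 = 164.804 → 165
B: 255 - (255-130)×(255-59)/255 = 255 - 24500/255 ≈ 255 - 96.078 = 158.922 → 159
= RGB(255, 165, 159)


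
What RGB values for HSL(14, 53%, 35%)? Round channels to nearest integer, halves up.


H=14°, S=0.53, L=0.35
C = (1-|2L-1|)×S = (1-|-0.30|)×0.53 = 0.371
H' = H/60 = 14/60 ≈ 0.2333; X = C×(1-|H' mod 2 - 1|) ≈ 0.0866
m = L - C/2 = 0.35 - 0.1855 = 0.1645
Sector ⌊H'⌋ = 0 → (R',G',B') = (0.371, ≈0.0866, 0.0)
RGB = ((R'+m)×255, (G'+m)×255, (B'+m)×255) = (136.5525, 64.022, 41.9475)
Round half up → RGB(137, 64, 42)


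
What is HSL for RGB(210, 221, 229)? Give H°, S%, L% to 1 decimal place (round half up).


Normalize: R'=210/255≈0.8235, G'=221/255≈0.8667, B'=229/255≈0.8980
Max=229/255, Min=210/255, Δ=Max-Min=19/255
L = (Max+Min)/2 = (229+210)/510 = 439/510 = 0.86078… → L = 86.1%
L > 0.5 → S = Δ/(2-Max-Min) = 19/(510-229-210) = 19/71 = 0.26760… → S = 26.8%
(the 1/255 factors cancel in S and H, so raw channel differences can be used)
Max is B' → H = 60 × ((R-G)/Δ + 4) = 60 × ((210-221)/19 + 4)
  -11/19 + 4 = -0.5789… + 4 = 3.4210…
  H = 60 × 3.4210… = 205.263…° → H = 205.3°
= HSL(205.3°, 26.8%, 86.1%)


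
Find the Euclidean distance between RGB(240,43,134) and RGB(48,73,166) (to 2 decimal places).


d = √[(R₁-R₂)² + (G₁-G₂)² + (B₁-B₂)²]
d = √[(240-48)² + (43-73)² + (134-166)²]
d = √[36864 + 900 + 1024]
d = √38788
d ≈ 196.95


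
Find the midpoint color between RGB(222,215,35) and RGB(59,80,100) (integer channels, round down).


Midpoint: each channel = ⌊(C₁+C₂)/2⌋
R: ⌊(222+59)/2⌋ = 140
G: ⌊(215+80)/2⌋ = 147
B: ⌊(35+100)/2⌋ = 67
= RGB(140, 147, 67)


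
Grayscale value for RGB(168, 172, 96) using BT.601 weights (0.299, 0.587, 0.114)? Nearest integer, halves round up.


Gray = 0.299×R + 0.587×G + 0.114×B
Gray = 0.299×168 + 0.587×172 + 0.114×96
Gray = 50.232 + 100.964 + 10.944
Gray = 162.140 → round half up → 162
Gray = 162


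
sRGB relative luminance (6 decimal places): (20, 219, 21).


Linearize each channel (sRGB transfer function): c = v/255; c_lin = c/12.92 if c ≤ 0.04045, else ((c+0.055)/1.055)^2.4
  R: 20/255 ≈ 0.078431 > 0.04045 → ((0.078431+0.055)/1.055)^2.4 ≈ 0.006995
  G: 219/255 ≈ 0.858824 > 0.04045 → ((0.858824+0.055)/1.055)^2.4 ≈ 0.708376
  B: 21/255 ≈ 0.082353 > 0.04045 → ((0.082353+0.055)/1.055)^2.4 ≈ 0.007499
R_lin = 0.006995, G_lin = 0.708376, B_lin = 0.007499
L = 0.2126×R + 0.7152×G + 0.0722×B
L = 0.2126×0.006995 + 0.7152×0.708376 + 0.0722×0.007499
L ≈ 0.508659


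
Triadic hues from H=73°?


Triadic: equally spaced at 120° intervals
H1 = 73°
H2 = (73 + 120) mod 360 = 193°
H3 = (73 + 240) mod 360 = 313°
Triadic = 73°, 193°, 313°


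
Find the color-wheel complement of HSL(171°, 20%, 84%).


Complement = opposite side of color wheel = hue + 180°
H' = (171 + 180) mod 360 = 351°
S and L unchanged.
= HSL(351°, 20%, 84%)


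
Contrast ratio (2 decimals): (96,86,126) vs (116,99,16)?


Linearize each sRGB channel c=v/255: c/12.92 if c ≤ 0.04045 else ((c+0.055)/1.055)^2.4
L = 0.2126×R_lin + 0.7152×G_lin + 0.0722×B_lin
Color 1 (96,86,126):
  R=96: 96/255≈0.3765 > 0.04045 → ((0.3765+0.055)/1.055)^2.4 ≈ 0.11697
  G=86: 86/255≈0.3373 > 0.04045 → ((0.3373+0.055)/1.055)^2.4 ≈ 0.09306
  B=126: 126/255≈0.4941 > 0.04045 → ((0.4941+0.055)/1.055)^2.4 ≈ 0.20864
  L1 = 0.2126×0.11697 + 0.7152×0.09306 + 0.0722×0.20864 ≈ 0.10649
Color 2 (116,99,16):
  R=116: 116/255≈0.4549 > 0.04045 → ((0.4549+0.055)/1.055)^2.4 ≈ 0.17465
  G=99: 99/255≈0.3882 > 0.04045 → ((0.3882+0.055)/1.055)^2.4 ≈ 0.12477
  B=16: 16/255≈0.0627 > 0.04045 → ((0.0627+0.055)/1.055)^2.4 ≈ 0.00518
  L2 = 0.2126×0.17465 + 0.7152×0.12477 + 0.0722×0.00518 ≈ 0.12674
Lighter = 0.12674, Darker = 0.10649
Ratio = (L_lighter + 0.05) / (L_darker + 0.05)
Ratio = (0.12674 + 0.05) / (0.10649 + 0.05) = 0.17674 / 0.15649 ≈ 1.1294
Ratio ≈ 1.13:1


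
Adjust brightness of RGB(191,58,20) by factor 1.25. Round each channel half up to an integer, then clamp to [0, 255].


Multiply each channel by 1.25, round half up, clamp to [0, 255]
R: 191×1.25 = 238.75 → round → 239
G: 58×1.25 = 72.5 → round → 73
B: 20×1.25 = 25
= RGB(239, 73, 25)


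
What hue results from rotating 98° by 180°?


New hue = (H + rotation) mod 360
New hue = (98 + 180) mod 360
= 278 mod 360
= 278°


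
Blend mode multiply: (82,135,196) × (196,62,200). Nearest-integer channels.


Multiply: C = A×B/255, rounded to nearest integer
R: 82×196/255 = 16072/255 ≈ 63.027 → 63
G: 135×62/255 = 8370/255 ≈ 32.824 → 33
B: 196×200/255 = 39200/255 ≈ 153.725 → 154
= RGB(63, 33, 154)


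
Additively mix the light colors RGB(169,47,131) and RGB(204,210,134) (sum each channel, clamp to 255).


Additive: each channel = min(255, C₁+C₂)
R: 169+204 = 373 → 255
G: 47+210 = 257 → 255
B: 131+134 = 265 → 255
= RGB(255, 255, 255)


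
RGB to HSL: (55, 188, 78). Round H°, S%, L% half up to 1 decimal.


Normalize: R'=55/255≈0.2157, G'=188/255≈0.7373, B'=78/255≈0.3059
Max=188/255, Min=55/255, Δ=Max-Min=133/255
L = (Max+Min)/2 = (188+55)/510 = 243/510 = 0.47647… → L = 47.6%
L ≤ 0.5 → S = Δ/(Max+Min) = 133/(188+55) = 133/243 = 0.54732… → S = 54.7%
(the 1/255 factors cancel in S and H, so raw channel differences can be used)
Max is G' → H = 60 × ((B-R)/Δ + 2) = 60 × ((78-55)/133 + 2)
  23/133 + 2 = 0.1729… + 2 = 2.1729…
  H = 60 × 2.1729… = 130.375…° → H = 130.4°
= HSL(130.4°, 54.7%, 47.6%)


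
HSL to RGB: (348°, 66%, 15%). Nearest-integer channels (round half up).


H=348°, S=0.66, L=0.15
C = (1-|2L-1|)×S = (1-|-0.70|)×0.66 = 0.198
H' = H/60 = 348/60 ≈ 5.8000; X = C×(1-|H' mod 2 - 1|) = 0.0396
m = L - C/2 = 0.15 - 0.099 = 0.051
Sector ⌊H'⌋ = 5 → (R',G',B') = (0.198, 0.0, 0.0396)
RGB = ((R'+m)×255, (G'+m)×255, (B'+m)×255) = (63.495, 13.005, 23.103)
Round half up → RGB(63, 13, 23)


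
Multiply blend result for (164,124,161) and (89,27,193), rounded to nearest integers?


Multiply: C = A×B/255, rounded to nearest integer
R: 164×89/255 = 14596/255 ≈ 57.239 → 57
G: 124×27/255 = 3348/255 ≈ 13.129 → 13
B: 161×193/255 = 31073/255 ≈ 121.855 → 122
= RGB(57, 13, 122)


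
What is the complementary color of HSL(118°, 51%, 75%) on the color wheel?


Complement = opposite side of color wheel = hue + 180°
H' = (118 + 180) mod 360 = 298°
S and L unchanged.
= HSL(298°, 51%, 75%)


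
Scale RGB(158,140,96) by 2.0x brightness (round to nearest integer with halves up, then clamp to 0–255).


Multiply each channel by 2.0, round half up, clamp to [0, 255]
R: 158×2.0 = 316 → clamp → 255
G: 140×2.0 = 280 → clamp → 255
B: 96×2.0 = 192
= RGB(255, 255, 192)


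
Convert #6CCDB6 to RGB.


6C → 108 (R)
CD → 205 (G)
B6 → 182 (B)
= RGB(108, 205, 182)


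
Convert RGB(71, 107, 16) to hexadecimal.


R = 71 → 47 (hex)
G = 107 → 6B (hex)
B = 16 → 10 (hex)
Hex = #476B10


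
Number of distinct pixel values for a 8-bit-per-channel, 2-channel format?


Total bits = 8 bits/channel × 2 channels = 16 bits
Distinct pixel values = 2^16
= 65,536 pixel values


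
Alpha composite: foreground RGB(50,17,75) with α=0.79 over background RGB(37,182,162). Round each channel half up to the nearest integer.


C = α×F + (1-α)×B, with 1-α = 0.21
R: 0.79×50 + 0.21×37 = 39.50 + 7.77 = 47.27 → 47
G: 0.79×17 + 0.21×182 = 13.43 + 38.22 = 51.65 → 52
B: 0.79×75 + 0.21×162 = 59.25 + 34.02 = 93.27 → 93
= RGB(47, 52, 93)


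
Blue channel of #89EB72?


Color: #89EB72
R = 89 = 137
G = EB = 235
B = 72 = 114
Blue = 114


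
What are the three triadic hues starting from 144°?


Triadic: equally spaced at 120° intervals
H1 = 144°
H2 = (144 + 120) mod 360 = 264°
H3 = (144 + 240) mod 360 = 24°
Triadic = 144°, 264°, 24°


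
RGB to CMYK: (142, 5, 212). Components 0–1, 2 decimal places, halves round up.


R'=142/255≈0.5569, G'=5/255≈0.0196, B'=212/255≈0.8314
K = 1 - max(R',G',B') = 1 - 212/255 = 43/255 = 0.16862… → 0.17
(1-R'-K)/(1-K) simplifies to (max-R)/max with max = 212:
C = (212-142)/212 = 70/212 = 0.33018… → 0.33
M = (212-5)/212 = 207/212 = 0.97641… → 0.98
Y = (212-212)/212 = 0/212 = 0 → 0.00
= CMYK(0.33, 0.98, 0.00, 0.17)


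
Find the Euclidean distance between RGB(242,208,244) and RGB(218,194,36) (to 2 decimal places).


d = √[(R₁-R₂)² + (G₁-G₂)² + (B₁-B₂)²]
d = √[(242-218)² + (208-194)² + (244-36)²]
d = √[576 + 196 + 43264]
d = √44036
d ≈ 209.85


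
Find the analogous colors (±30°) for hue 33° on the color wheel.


Base hue: 33°
Left analog: (33 - 30) mod 360 = 3°
Right analog: (33 + 30) mod 360 = 63°
Analogous hues = 3° and 63°


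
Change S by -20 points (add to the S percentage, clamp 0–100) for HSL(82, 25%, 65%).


Original S = 25%
Adjustment = -20 percentage points
New S = 25 + (-20) = 5
Clamp to [0, 100] → 5
= HSL(82°, 5%, 65%)


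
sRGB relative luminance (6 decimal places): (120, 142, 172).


Linearize each channel (sRGB transfer function): c = v/255; c_lin = c/12.92 if c ≤ 0.04045, else ((c+0.055)/1.055)^2.4
  R: 120/255 ≈ 0.470588 > 0.04045 → ((0.470588+0.055)/1.055)^2.4 ≈ 0.187821
  G: 142/255 ≈ 0.556863 > 0.04045 → ((0.556863+0.055)/1.055)^2.4 ≈ 0.270498
  B: 172/255 ≈ 0.674510 > 0.04045 → ((0.674510+0.055)/1.055)^2.4 ≈ 0.412543
R_lin = 0.187821, G_lin = 0.270498, B_lin = 0.412543
L = 0.2126×R + 0.7152×G + 0.0722×B
L = 0.2126×0.187821 + 0.7152×0.270498 + 0.0722×0.412543
L ≈ 0.263176


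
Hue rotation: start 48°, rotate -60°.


New hue = (H + rotation) mod 360
New hue = (48 -60) mod 360
= -12 mod 360
= 348°


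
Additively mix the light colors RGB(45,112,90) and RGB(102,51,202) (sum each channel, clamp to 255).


Additive: each channel = min(255, C₁+C₂)
R: 45+102 = 147 → 147
G: 112+51 = 163 → 163
B: 90+202 = 292 → 255
= RGB(147, 163, 255)


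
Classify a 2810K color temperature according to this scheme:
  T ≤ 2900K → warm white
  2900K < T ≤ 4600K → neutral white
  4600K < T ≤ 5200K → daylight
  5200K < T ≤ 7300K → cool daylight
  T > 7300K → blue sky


Temperature: 2810K
2810K ≤ 2900K → warm white
Classification: warm white


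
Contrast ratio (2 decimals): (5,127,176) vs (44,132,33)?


Linearize each sRGB channel c=v/255: c/12.92 if c ≤ 0.04045 else ((c+0.055)/1.055)^2.4
L = 0.2126×R_lin + 0.7152×G_lin + 0.0722×B_lin
Color 1 (5,127,176):
  R=5: 5/255≈0.0196 ≤ 0.04045 → 0.0196/12.92 ≈ 0.00152
  G=127: 127/255≈0.4980 > 0.04045 → ((0.4980+0.055)/1.055)^2.4 ≈ 0.21223
  B=176: 176/255≈0.6902 > 0.04045 → ((0.6902+0.055)/1.055)^2.4 ≈ 0.43415
  L1 = 0.2126×0.00152 + 0.7152×0.21223 + 0.0722×0.43415 ≈ 0.18346
Color 2 (44,132,33):
  R=44: 44/255≈0.1725 > 0.04045 → ((0.1725+0.055)/1.055)^2.4 ≈ 0.02519
  G=132: 132/255≈0.5176 > 0.04045 → ((0.5176+0.055)/1.055)^2.4 ≈ 0.23074
  B=33: 33/255≈0.1294 > 0.04045 → ((0.1294+0.055)/1.055)^2.4 ≈ 0.01521
  L2 = 0.2126×0.02519 + 0.7152×0.23074 + 0.0722×0.01521 ≈ 0.17148
Lighter = 0.18346, Darker = 0.17148
Ratio = (L_lighter + 0.05) / (L_darker + 0.05)
Ratio = (0.18346 + 0.05) / (0.17148 + 0.05) = 0.23346 / 0.22148 ≈ 1.0541
Ratio ≈ 1.05:1


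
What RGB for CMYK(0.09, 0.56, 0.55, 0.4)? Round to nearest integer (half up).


R = 255 × (1-C) × (1-K) = 255 × 0.91 × 0.60 = 139.23 → 139
G = 255 × (1-M) × (1-K) = 255 × 0.44 × 0.60 = 67.32 → 67
B = 255 × (1-Y) × (1-K) = 255 × 0.45 × 0.60 = 68.85 → 69
= RGB(139, 67, 69)


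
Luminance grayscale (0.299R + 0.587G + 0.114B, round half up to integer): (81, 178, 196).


Gray = 0.299×R + 0.587×G + 0.114×B
Gray = 0.299×81 + 0.587×178 + 0.114×196
Gray = 24.219 + 104.486 + 22.344
Gray = 151.049 → round half up → 151
Gray = 151


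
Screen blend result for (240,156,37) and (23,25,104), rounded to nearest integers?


Screen: C = 255 - (255-A)×(255-B)/255, rounded to nearest integer
R: 255 - (255-240)×(255-23)/255 = 255 - 3480/255 ≈ 255 - 13.647 = 241.353 → 241
G: 255 - (255-156)×(255-25)/255 = 255 - 22770/255 ≈ 255 - 89.294 = 165.706 → 166
B: 255 - (255-37)×(255-104)/255 = 255 - 32918/255 ≈ 255 - 129.090 = 125.910 → 126
= RGB(241, 166, 126)


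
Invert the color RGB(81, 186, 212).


Invert: (255-R, 255-G, 255-B)
R: 255-81 = 174
G: 255-186 = 69
B: 255-212 = 43
= RGB(174, 69, 43)


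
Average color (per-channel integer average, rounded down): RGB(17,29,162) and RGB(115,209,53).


Midpoint: each channel = ⌊(C₁+C₂)/2⌋
R: ⌊(17+115)/2⌋ = 66
G: ⌊(29+209)/2⌋ = 119
B: ⌊(162+53)/2⌋ = 107
= RGB(66, 119, 107)


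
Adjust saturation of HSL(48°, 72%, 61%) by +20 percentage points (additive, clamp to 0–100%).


Original S = 72%
Adjustment = +20 percentage points
New S = 72 + (20) = 92
Clamp to [0, 100] → 92
= HSL(48°, 92%, 61%)


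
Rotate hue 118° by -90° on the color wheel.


New hue = (H + rotation) mod 360
New hue = (118 -90) mod 360
= 28 mod 360
= 28°


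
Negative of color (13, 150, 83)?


Invert: (255-R, 255-G, 255-B)
R: 255-13 = 242
G: 255-150 = 105
B: 255-83 = 172
= RGB(242, 105, 172)


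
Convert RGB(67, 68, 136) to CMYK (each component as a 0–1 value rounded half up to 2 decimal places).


R'=67/255≈0.2627, G'=68/255≈0.2667, B'=136/255≈0.5333
K = 1 - max(R',G',B') = 1 - 136/255 = 119/255 = 0.46666… → 0.47
(1-R'-K)/(1-K) simplifies to (max-R)/max with max = 136:
C = (136-67)/136 = 69/136 = 0.50735… → 0.51
M = (136-68)/136 = 68/136 = 0.5 → 0.50
Y = (136-136)/136 = 0/136 = 0 → 0.00
= CMYK(0.51, 0.50, 0.00, 0.47)


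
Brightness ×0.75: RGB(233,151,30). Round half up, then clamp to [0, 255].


Multiply each channel by 0.75, round half up, clamp to [0, 255]
R: 233×0.75 = 174.75 → round → 175
G: 151×0.75 = 113.25 → round → 113
B: 30×0.75 = 22.5 → round → 23
= RGB(175, 113, 23)


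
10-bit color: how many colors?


Colors = 2^bits = 2^10
= 1,024 colors


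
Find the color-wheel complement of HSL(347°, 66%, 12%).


Complement = opposite side of color wheel = hue + 180°
H' = (347 + 180) mod 360 = 167°
S and L unchanged.
= HSL(167°, 66%, 12%)


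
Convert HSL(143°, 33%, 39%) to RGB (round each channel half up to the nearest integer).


H=143°, S=0.33, L=0.39
C = (1-|2L-1|)×S = (1-|-0.22|)×0.33 = 0.2574
H' = H/60 = 143/60 ≈ 2.3833; X = C×(1-|H' mod 2 - 1|) = 0.09867
m = L - C/2 = 0.39 - 0.1287 = 0.2613
Sector ⌊H'⌋ = 2 → (R',G',B') = (0.0, 0.2574, 0.09867)
RGB = ((R'+m)×255, (G'+m)×255, (B'+m)×255) = (66.6315, 132.2685, 91.79235)
Round half up → RGB(67, 132, 92)


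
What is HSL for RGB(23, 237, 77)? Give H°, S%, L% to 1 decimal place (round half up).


Normalize: R'=23/255≈0.0902, G'=237/255≈0.9294, B'=77/255≈0.3020
Max=237/255, Min=23/255, Δ=Max-Min=214/255
L = (Max+Min)/2 = (237+23)/510 = 260/510 = 0.50980… → L = 51.0%
L > 0.5 → S = Δ/(2-Max-Min) = 214/(510-237-23) = 214/250 = 0.856 → S = 85.6%
(the 1/255 factors cancel in S and H, so raw channel differences can be used)
Max is G' → H = 60 × ((B-R)/Δ + 2) = 60 × ((77-23)/214 + 2)
  54/214 + 2 = 0.2523… + 2 = 2.2523…
  H = 60 × 2.2523… = 135.140…° → H = 135.1°
= HSL(135.1°, 85.6%, 51.0%)


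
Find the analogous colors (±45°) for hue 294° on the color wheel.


Base hue: 294°
Left analog: (294 - 45) mod 360 = 249°
Right analog: (294 + 45) mod 360 = 339°
Analogous hues = 249° and 339°


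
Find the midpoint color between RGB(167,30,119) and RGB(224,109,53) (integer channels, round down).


Midpoint: each channel = ⌊(C₁+C₂)/2⌋
R: ⌊(167+224)/2⌋ = 195
G: ⌊(30+109)/2⌋ = 69
B: ⌊(119+53)/2⌋ = 86
= RGB(195, 69, 86)


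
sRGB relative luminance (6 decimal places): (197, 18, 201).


Linearize each channel (sRGB transfer function): c = v/255; c_lin = c/12.92 if c ≤ 0.04045, else ((c+0.055)/1.055)^2.4
  R: 197/255 ≈ 0.772549 > 0.04045 → ((0.772549+0.055)/1.055)^2.4 ≈ 0.558340
  G: 18/255 ≈ 0.070588 > 0.04045 → ((0.070588+0.055)/1.055)^2.4 ≈ 0.006049
  B: 201/255 ≈ 0.788235 > 0.04045 → ((0.788235+0.055)/1.055)^2.4 ≈ 0.584078
R_lin = 0.558340, G_lin = 0.006049, B_lin = 0.584078
L = 0.2126×R + 0.7152×G + 0.0722×B
L = 0.2126×0.558340 + 0.7152×0.006049 + 0.0722×0.584078
L ≈ 0.165200


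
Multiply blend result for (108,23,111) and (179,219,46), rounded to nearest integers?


Multiply: C = A×B/255, rounded to nearest integer
R: 108×179/255 = 19332/255 ≈ 75.812 → 76
G: 23×219/255 = 5037/255 ≈ 19.753 → 20
B: 111×46/255 = 5106/255 ≈ 20.024 → 20
= RGB(76, 20, 20)


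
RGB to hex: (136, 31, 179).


R = 136 → 88 (hex)
G = 31 → 1F (hex)
B = 179 → B3 (hex)
Hex = #881FB3


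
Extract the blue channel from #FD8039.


Color: #FD8039
R = FD = 253
G = 80 = 128
B = 39 = 57
Blue = 57


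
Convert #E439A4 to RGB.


E4 → 228 (R)
39 → 57 (G)
A4 → 164 (B)
= RGB(228, 57, 164)


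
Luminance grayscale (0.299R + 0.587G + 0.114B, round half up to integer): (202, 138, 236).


Gray = 0.299×R + 0.587×G + 0.114×B
Gray = 0.299×202 + 0.587×138 + 0.114×236
Gray = 60.398 + 81.006 + 26.904
Gray = 168.308 → round half up → 168
Gray = 168


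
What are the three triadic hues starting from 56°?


Triadic: equally spaced at 120° intervals
H1 = 56°
H2 = (56 + 120) mod 360 = 176°
H3 = (56 + 240) mod 360 = 296°
Triadic = 56°, 176°, 296°


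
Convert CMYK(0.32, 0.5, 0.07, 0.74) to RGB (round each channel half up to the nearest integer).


R = 255 × (1-C) × (1-K) = 255 × 0.68 × 0.26 = 45.084 → 45
G = 255 × (1-M) × (1-K) = 255 × 0.50 × 0.26 = 33.15 → 33
B = 255 × (1-Y) × (1-K) = 255 × 0.93 × 0.26 = 61.659 → 62
= RGB(45, 33, 62)
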